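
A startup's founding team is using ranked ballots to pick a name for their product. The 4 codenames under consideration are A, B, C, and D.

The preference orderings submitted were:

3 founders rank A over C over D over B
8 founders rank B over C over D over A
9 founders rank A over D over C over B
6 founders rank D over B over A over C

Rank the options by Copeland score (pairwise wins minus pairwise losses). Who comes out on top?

Pairwise results:
  A vs B: B wins 14–12.
  A vs C: A wins 18–8.
  A vs D: D wins 14–12.
  B vs C: B wins 14–12.
  B vs D: D wins 18–8.
  C vs D: D wins 15–11.
Copeland scores (wins − losses):
  A: 1 − 2 = -1
  B: 2 − 1 = 1
  C: 0 − 3 = -3
  D: 3 − 0 = 3
D has the best Copeland score.

D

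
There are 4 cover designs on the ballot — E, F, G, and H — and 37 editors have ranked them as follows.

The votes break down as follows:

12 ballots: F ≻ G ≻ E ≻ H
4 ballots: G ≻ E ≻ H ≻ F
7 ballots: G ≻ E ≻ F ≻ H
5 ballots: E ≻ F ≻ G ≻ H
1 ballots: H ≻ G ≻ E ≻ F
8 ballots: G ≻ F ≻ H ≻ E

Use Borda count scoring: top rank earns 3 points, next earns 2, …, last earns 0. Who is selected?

Borda scores:
  E: 12·1 + 4·2 + 7·2 + 5·3 + 1 + 8·0 = 50
  F: 12·3 + 4·0 + 7·1 + 5·2 + 0 + 8·2 = 69
  G: 12·2 + 4·3 + 7·3 + 5·1 + 2 + 8·3 = 88
  H: 12·0 + 4·1 + 7·0 + 5·0 + 3 + 8·1 = 15
G has the highest total.

G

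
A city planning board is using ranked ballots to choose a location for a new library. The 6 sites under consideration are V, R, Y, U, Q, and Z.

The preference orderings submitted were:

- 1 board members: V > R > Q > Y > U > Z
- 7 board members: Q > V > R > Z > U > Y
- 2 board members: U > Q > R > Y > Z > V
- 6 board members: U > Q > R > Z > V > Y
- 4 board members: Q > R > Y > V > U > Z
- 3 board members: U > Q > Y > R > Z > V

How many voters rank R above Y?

20

Ballots ranking R above Y: 1+7+2+6+4 = 20.
Ballots ranking Y above R: 3.
So 20 of 23 voters prefer R to Y.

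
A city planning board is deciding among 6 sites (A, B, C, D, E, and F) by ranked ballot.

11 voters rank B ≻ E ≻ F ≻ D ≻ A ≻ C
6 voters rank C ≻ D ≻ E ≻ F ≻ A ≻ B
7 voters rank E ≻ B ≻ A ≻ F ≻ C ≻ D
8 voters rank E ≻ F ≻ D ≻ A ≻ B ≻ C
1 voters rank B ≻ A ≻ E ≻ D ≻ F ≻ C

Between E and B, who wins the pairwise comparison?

Ballots ranking E above B: 6+7+8 = 21.
Ballots ranking B above E: 11+1 = 12.
E wins the head-to-head, 21–12.

E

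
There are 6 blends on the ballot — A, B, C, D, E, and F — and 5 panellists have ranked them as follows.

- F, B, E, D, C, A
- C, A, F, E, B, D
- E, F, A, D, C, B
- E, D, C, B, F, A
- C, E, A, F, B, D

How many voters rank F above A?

Ballots ranking F above A: 3.
Ballots ranking A above F: 2.
So 3 of 5 voters prefer F to A.

3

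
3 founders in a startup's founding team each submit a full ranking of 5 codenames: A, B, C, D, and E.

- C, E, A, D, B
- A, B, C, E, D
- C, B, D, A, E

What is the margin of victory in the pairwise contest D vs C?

Ballots ranking D above C: 0.
Ballots ranking C above D: 3.
C wins 3–0, a margin of 3.

3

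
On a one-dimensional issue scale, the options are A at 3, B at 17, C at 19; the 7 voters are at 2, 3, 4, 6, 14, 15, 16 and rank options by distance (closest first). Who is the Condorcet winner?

With single-peaked preferences on a line, the Condorcet winner is the candidate closest to the median voter.
The median voter (position 6) is closest to A at 3.
Check: A vs B — voters closer to A: 4 of 7.

A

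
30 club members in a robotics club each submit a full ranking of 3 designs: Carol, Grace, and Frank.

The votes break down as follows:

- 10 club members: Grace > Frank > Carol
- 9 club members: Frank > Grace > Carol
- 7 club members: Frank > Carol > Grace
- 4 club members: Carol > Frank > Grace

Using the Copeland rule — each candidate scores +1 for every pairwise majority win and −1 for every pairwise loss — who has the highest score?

Frank

Pairwise results:
  Carol vs Grace: Grace wins 19–11.
  Carol vs Frank: Frank wins 26–4.
  Grace vs Frank: Frank wins 20–10.
Copeland scores (wins − losses):
  Carol: 0 − 2 = -2
  Grace: 1 − 1 = 0
  Frank: 2 − 0 = 2
Frank has the best Copeland score.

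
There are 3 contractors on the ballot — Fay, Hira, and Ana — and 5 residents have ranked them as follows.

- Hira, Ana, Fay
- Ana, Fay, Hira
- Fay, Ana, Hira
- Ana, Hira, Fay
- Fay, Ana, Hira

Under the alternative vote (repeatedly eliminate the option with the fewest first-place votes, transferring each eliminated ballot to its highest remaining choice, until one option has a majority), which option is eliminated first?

Hira

Round 1: Fay 2, Ana 2, Hira 1. Hira has the fewest and is eliminated.
Round 2: Ana 3, Fay 2. Ana has a majority.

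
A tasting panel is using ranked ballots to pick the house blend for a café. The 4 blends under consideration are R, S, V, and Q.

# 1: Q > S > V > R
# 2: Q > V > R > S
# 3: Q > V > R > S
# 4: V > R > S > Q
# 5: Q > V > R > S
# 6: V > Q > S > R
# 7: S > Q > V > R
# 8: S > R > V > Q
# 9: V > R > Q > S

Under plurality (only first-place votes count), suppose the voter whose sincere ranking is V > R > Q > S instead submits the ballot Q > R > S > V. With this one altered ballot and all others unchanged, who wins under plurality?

First-place totals with the altered ballot: R 0, S 2, V 2, Q 5.
The winner is unchanged: still Q.

Q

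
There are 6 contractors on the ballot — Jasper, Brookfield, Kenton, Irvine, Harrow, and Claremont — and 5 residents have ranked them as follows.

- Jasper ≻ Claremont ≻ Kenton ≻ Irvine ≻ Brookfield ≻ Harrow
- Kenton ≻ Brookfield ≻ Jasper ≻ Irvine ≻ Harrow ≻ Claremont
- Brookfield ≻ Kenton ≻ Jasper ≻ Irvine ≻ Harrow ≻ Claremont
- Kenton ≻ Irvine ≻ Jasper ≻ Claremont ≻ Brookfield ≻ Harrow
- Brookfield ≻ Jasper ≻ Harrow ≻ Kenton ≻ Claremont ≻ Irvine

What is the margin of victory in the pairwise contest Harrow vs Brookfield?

5

Ballots ranking Harrow above Brookfield: 0.
Ballots ranking Brookfield above Harrow: 5.
Brookfield wins 5–0, a margin of 5.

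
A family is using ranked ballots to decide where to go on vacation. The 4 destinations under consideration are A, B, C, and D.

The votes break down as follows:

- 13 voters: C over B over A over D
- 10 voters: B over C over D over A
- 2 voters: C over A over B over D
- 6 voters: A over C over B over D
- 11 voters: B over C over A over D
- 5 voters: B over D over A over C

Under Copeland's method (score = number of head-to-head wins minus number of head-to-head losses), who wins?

B

Pairwise results:
  A vs B: B wins 39–8.
  A vs C: C wins 36–11.
  A vs D: A wins 32–15.
  B vs C: B wins 26–21.
  B vs D: B wins 47–0.
  C vs D: C wins 42–5.
Copeland scores (wins − losses):
  A: 1 − 2 = -1
  B: 3 − 0 = 3
  C: 2 − 1 = 1
  D: 0 − 3 = -3
B has the best Copeland score.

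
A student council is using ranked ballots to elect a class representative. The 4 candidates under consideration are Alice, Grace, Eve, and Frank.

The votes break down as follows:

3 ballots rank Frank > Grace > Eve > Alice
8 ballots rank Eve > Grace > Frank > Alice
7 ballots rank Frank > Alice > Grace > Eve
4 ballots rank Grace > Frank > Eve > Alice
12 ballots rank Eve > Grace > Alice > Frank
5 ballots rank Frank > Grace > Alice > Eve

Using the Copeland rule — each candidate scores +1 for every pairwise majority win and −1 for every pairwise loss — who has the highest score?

Pairwise results:
  Alice vs Grace: Grace wins 32–7.
  Alice vs Eve: Eve wins 27–12.
  Alice vs Frank: Frank wins 27–12.
  Grace vs Eve: Eve wins 20–19.
  Grace vs Frank: Grace wins 24–15.
  Eve vs Frank: Eve wins 20–19.
Copeland scores (wins − losses):
  Alice: 0 − 3 = -3
  Grace: 2 − 1 = 1
  Eve: 3 − 0 = 3
  Frank: 1 − 2 = -1
Eve has the best Copeland score.

Eve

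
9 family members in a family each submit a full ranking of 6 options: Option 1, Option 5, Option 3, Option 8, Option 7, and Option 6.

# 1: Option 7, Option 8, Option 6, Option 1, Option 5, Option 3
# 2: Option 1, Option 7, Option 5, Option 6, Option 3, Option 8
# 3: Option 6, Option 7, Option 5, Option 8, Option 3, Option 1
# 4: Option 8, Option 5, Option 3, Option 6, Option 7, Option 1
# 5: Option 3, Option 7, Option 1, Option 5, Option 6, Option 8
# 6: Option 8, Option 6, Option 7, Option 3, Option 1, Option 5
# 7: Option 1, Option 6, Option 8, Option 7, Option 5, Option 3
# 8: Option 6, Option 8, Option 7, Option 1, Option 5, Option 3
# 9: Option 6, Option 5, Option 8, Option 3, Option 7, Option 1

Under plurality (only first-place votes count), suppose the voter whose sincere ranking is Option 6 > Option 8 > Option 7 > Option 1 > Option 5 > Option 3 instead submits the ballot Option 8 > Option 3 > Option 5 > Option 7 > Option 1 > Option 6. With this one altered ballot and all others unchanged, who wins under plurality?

First-place totals with the altered ballot: Option 1 2, Option 5 0, Option 3 1, Option 8 3, Option 7 1, Option 6 2.
The switch changes the winner from Option 6 to Option 8.

Option 8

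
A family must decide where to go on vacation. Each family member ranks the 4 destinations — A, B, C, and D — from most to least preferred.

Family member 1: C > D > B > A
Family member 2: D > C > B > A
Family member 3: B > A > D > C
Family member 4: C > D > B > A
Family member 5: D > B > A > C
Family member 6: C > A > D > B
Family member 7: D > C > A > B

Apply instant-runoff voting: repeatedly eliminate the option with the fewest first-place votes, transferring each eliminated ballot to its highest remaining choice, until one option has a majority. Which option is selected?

Round 1: C 3, D 3, B 1, A 0. A has the fewest and is eliminated.
Round 2: C 3, D 3, B 1. B has the fewest and is eliminated.
Round 3: D 4, C 3. D has a majority.

D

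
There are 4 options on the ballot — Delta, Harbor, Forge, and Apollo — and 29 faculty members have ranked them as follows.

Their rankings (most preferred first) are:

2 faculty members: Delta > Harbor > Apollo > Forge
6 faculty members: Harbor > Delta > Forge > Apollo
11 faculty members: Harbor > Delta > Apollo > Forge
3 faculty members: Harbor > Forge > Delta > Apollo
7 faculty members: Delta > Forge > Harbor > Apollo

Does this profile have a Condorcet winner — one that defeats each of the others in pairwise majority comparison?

Head-to-head results (29 voters total):
Delta vs Harbor: Harbor wins 20–9.
Delta vs Forge: Delta wins 26–3.
Delta vs Apollo: Delta wins 29–0.
Harbor vs Forge: Harbor wins 22–7.
Harbor vs Apollo: Harbor wins 29–0.
Forge vs Apollo: Forge wins 16–13.
Harbor beats each rival — Delta (20–9), Forge (22–7), Apollo (29–0) — so Harbor is the Condorcet winner.

Yes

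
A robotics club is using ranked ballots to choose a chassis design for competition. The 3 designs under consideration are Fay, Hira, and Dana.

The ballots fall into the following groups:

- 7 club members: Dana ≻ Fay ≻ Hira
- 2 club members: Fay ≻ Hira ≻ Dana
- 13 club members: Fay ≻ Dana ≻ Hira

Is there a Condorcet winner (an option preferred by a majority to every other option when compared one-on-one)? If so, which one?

Head-to-head results (22 voters total):
Fay vs Hira: Fay wins 22–0.
Fay vs Dana: Fay wins 15–7.
Hira vs Dana: Dana wins 20–2.
Fay beats each rival — Hira (22–0), Dana (15–7) — so Fay is the Condorcet winner.

Fay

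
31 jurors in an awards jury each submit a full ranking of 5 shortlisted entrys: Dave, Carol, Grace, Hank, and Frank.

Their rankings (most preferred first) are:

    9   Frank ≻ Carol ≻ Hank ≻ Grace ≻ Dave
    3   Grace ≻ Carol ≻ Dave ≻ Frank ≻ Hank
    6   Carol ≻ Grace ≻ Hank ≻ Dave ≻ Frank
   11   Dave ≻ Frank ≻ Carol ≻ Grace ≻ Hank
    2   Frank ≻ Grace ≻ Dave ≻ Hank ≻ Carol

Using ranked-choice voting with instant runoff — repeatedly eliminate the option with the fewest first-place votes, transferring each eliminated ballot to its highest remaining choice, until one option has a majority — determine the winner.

Round 1: Dave 11, Frank 11, Carol 6, Grace 3, Hank 0. Hank has the fewest and is eliminated.
Round 2: Dave 11, Frank 11, Carol 6, Grace 3. Grace has the fewest and is eliminated.
Round 3: Dave 11, Frank 11, Carol 9. Carol has the fewest and is eliminated.
Round 4: Dave 20, Frank 11. Dave has a majority.

Dave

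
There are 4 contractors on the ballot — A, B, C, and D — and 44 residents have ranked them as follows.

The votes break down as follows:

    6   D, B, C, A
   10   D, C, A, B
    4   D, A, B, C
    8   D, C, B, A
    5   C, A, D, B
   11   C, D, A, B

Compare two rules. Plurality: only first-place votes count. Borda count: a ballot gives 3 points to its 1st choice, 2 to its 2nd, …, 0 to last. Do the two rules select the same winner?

Plurality first-place counts: A 0, B 0, C 16, D 28 → D.
Borda totals: A 39, B 24, C 90, D 111 → D.
The two rules agree on D.

Yes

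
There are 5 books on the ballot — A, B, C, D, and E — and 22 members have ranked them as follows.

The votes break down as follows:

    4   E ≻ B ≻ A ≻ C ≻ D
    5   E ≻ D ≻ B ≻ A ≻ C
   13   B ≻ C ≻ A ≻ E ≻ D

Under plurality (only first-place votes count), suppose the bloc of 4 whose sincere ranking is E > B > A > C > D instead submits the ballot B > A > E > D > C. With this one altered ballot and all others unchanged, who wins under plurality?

First-place totals with the altered ballot: A 0, B 17, C 0, D 0, E 5.
The winner is unchanged: still B.

B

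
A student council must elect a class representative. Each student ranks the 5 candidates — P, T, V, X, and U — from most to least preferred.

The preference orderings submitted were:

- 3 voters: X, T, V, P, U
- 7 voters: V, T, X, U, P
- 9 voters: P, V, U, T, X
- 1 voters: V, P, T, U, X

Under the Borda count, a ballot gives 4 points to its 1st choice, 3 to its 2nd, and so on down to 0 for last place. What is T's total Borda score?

Borda scores:
  P: 3·1 + 7·0 + 9·4 + 3 = 42
  T: 3·3 + 7·3 + 9·1 + 2 = 41
  V: 3·2 + 7·4 + 9·3 + 4 = 65
  X: 3·4 + 7·2 + 9·0 + 0 = 26
  U: 3·0 + 7·1 + 9·2 + 1 = 26

41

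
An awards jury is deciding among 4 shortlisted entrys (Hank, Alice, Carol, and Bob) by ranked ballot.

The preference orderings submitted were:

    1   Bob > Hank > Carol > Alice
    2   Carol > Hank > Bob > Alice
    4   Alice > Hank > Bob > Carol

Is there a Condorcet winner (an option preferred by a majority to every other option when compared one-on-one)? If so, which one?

Head-to-head results (7 voters total):
Hank vs Alice: Alice wins 4–3.
Hank vs Carol: Hank wins 5–2.
Hank vs Bob: Hank wins 6–1.
Alice vs Carol: Alice wins 4–3.
Alice vs Bob: Alice wins 4–3.
Carol vs Bob: Bob wins 5–2.
Alice beats each rival — Hank (4–3), Carol (4–3), Bob (4–3) — so Alice is the Condorcet winner.

Alice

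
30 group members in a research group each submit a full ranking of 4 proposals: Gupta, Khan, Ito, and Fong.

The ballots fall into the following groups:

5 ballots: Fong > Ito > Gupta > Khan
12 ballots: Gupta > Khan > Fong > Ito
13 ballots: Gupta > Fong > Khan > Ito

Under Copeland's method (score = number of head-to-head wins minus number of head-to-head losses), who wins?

Gupta

Pairwise results:
  Gupta vs Khan: Gupta wins 30–0.
  Gupta vs Ito: Gupta wins 25–5.
  Gupta vs Fong: Gupta wins 25–5.
  Khan vs Ito: Khan wins 25–5.
  Khan vs Fong: Fong wins 18–12.
  Ito vs Fong: Fong wins 30–0.
Copeland scores (wins − losses):
  Gupta: 3 − 0 = 3
  Khan: 1 − 2 = -1
  Ito: 0 − 3 = -3
  Fong: 2 − 1 = 1
Gupta has the best Copeland score.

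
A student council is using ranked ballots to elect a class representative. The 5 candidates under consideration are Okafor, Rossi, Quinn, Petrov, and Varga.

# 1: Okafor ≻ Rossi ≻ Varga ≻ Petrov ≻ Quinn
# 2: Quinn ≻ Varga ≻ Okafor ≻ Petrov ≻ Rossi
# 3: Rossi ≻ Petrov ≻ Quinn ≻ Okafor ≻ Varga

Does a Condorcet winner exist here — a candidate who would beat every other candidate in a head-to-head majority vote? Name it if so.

There is no Condorcet winner

Head-to-head results (3 voters total):
Okafor vs Rossi: Okafor wins 2–1.
Okafor vs Quinn: Quinn wins 2–1.
Okafor vs Petrov: Okafor wins 2–1.
Okafor vs Varga: Okafor wins 2–1.
Rossi vs Quinn: Rossi wins 2–1.
Rossi vs Petrov: Rossi wins 2–1.
Rossi vs Varga: Rossi wins 2–1.
Quinn vs Petrov: Petrov wins 2–1.
Quinn vs Varga: Quinn wins 2–1.
Petrov vs Varga: Varga wins 2–1.
No candidate beats all others: Okafor beats Rossi beats Quinn beats Okafor, a majority cycle.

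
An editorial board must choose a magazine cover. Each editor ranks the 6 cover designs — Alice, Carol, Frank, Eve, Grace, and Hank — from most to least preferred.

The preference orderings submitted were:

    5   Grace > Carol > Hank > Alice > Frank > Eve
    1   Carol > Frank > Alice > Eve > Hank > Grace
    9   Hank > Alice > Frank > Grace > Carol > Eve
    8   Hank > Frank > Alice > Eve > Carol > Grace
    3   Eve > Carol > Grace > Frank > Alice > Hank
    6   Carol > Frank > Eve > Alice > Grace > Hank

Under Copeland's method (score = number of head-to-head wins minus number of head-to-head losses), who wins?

Pairwise results:
  Alice vs Carol: Alice wins 17–15.
  Alice vs Frank: Frank wins 18–14.
  Alice vs Eve: Alice wins 23–9.
  Alice vs Grace: Alice wins 24–8.
  Alice vs Hank: Hank wins 22–10.
  Carol vs Frank: Frank wins 17–15.
  Carol vs Eve: Carol wins 21–11.
  Carol vs Grace: Carol wins 18–14.
  Carol vs Hank: Hank wins 17–15.
  Frank vs Eve: Frank wins 29–3.
  Frank vs Grace: Frank wins 24–8.
  Frank vs Hank: Hank wins 22–10.
  Eve vs Grace: Eve wins 18–14.
  Eve vs Hank: Hank wins 22–10.
  Grace vs Hank: Hank wins 18–14.
Copeland scores (wins − losses):
  Alice: 3 − 2 = 1
  Carol: 2 − 3 = -1
  Frank: 4 − 1 = 3
  Eve: 1 − 4 = -3
  Grace: 0 − 5 = -5
  Hank: 5 − 0 = 5
Hank has the best Copeland score.

Hank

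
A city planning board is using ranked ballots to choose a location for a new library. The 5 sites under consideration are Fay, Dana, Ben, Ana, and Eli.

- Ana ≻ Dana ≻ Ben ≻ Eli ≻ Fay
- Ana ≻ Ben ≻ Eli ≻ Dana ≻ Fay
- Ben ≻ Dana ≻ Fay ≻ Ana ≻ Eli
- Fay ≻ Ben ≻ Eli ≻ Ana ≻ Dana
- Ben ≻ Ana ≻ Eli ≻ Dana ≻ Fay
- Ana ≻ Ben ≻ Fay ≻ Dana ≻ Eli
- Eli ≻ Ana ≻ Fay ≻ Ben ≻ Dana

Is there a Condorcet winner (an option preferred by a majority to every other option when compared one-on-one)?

Yes

Head-to-head results (7 voters total):
Fay vs Dana: Dana wins 4–3.
Fay vs Ben: Ben wins 5–2.
Fay vs Ana: Ana wins 5–2.
Fay vs Eli: Eli wins 4–3.
Dana vs Ben: Ben wins 6–1.
Dana vs Ana: Ana wins 6–1.
Dana vs Eli: Eli wins 4–3.
Ben vs Ana: Ana wins 4–3.
Ben vs Eli: Ben wins 6–1.
Ana vs Eli: Ana wins 5–2.
Ana beats each rival — Fay (5–2), Dana (6–1), Ben (4–3), Eli (5–2) — so Ana is the Condorcet winner.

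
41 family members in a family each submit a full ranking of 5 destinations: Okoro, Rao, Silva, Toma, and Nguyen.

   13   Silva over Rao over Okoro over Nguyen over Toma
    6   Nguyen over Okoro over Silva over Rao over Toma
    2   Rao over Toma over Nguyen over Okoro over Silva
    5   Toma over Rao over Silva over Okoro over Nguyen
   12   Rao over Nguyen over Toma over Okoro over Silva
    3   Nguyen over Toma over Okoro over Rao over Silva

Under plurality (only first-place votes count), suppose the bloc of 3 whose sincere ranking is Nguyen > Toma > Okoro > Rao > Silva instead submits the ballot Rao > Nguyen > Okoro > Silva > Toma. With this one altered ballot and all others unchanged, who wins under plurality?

Rao

First-place totals with the altered ballot: Okoro 0, Rao 17, Silva 13, Toma 5, Nguyen 6.
The winner is unchanged: still Rao.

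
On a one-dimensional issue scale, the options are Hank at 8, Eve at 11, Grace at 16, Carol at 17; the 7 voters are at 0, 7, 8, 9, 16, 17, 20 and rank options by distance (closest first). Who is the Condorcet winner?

With single-peaked preferences on a line, the Condorcet winner is the candidate closest to the median voter.
The median voter (position 9) is closest to Hank at 8.
Check: Hank vs Eve — voters closer to Hank: 4 of 7.

Hank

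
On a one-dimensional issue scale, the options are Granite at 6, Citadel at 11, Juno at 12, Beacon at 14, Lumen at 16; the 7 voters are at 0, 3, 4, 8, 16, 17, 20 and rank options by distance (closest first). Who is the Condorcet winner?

With single-peaked preferences on a line, the Condorcet winner is the candidate closest to the median voter.
The median voter (position 8) is closest to Granite at 6.
Check: Granite vs Juno — voters closer to Granite: 4 of 7.

Granite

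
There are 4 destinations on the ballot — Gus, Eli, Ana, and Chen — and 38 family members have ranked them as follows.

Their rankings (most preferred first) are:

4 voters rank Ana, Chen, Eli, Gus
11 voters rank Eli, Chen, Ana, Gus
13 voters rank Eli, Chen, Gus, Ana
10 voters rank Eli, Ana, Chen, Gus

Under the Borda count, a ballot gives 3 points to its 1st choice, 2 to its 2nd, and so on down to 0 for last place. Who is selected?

Eli

Borda scores:
  Gus: 4·0 + 11·0 + 13·1 + 10·0 = 13
  Eli: 4·1 + 11·3 + 13·3 + 10·3 = 106
  Ana: 4·3 + 11·1 + 13·0 + 10·2 = 43
  Chen: 4·2 + 11·2 + 13·2 + 10·1 = 66
Eli has the highest total.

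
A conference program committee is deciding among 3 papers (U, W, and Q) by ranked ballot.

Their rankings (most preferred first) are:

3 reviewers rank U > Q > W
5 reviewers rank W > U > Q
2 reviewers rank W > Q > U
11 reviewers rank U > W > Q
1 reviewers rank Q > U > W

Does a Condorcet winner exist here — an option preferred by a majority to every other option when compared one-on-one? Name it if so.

Head-to-head results (22 voters total):
U vs W: U wins 15–7.
U vs Q: U wins 19–3.
W vs Q: W wins 18–4.
U beats each rival — W (15–7), Q (19–3) — so U is the Condorcet winner.

U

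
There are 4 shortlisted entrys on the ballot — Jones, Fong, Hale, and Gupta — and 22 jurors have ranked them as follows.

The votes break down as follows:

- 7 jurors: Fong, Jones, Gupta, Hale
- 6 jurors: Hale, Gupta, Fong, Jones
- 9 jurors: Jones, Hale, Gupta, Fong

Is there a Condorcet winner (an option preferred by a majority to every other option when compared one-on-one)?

No

Head-to-head results (22 voters total):
Jones vs Fong: Fong wins 13–9.
Jones vs Hale: Jones wins 16–6.
Jones vs Gupta: Jones wins 16–6.
Fong vs Hale: Hale wins 15–7.
Fong vs Gupta: Gupta wins 15–7.
Hale vs Gupta: Hale wins 15–7.
No candidate beats all others: Jones beats Hale beats Fong beats Jones, a majority cycle.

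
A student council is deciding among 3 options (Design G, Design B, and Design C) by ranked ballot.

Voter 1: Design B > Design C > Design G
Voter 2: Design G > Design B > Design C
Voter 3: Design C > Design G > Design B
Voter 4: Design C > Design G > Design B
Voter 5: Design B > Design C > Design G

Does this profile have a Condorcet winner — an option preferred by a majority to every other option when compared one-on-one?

Head-to-head results (5 voters total):
Design G vs Design B: Design G wins 3–2.
Design G vs Design C: Design C wins 4–1.
Design B vs Design C: Design B wins 3–2.
No candidate beats all others: Design G beats Design B beats Design C beats Design G, a majority cycle.

No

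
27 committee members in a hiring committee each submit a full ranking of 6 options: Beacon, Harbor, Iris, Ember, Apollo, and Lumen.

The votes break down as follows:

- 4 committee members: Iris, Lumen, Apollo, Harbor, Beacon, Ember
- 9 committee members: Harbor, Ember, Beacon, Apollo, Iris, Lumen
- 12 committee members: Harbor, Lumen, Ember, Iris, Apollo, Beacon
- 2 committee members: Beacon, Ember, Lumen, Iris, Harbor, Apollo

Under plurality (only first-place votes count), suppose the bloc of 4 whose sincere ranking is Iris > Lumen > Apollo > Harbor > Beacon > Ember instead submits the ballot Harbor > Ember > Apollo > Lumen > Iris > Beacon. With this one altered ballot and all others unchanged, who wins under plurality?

First-place totals with the altered ballot: Beacon 2, Harbor 25, Iris 0, Ember 0, Apollo 0, Lumen 0.
The winner is unchanged: still Harbor.

Harbor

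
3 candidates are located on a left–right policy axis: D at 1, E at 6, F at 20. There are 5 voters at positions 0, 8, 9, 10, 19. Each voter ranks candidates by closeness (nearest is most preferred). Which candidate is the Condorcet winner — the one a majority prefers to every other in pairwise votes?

With single-peaked preferences on a line, the Condorcet winner is the candidate closest to the median voter.
The median voter (position 9) is closest to E at 6.
Check: E vs D — voters closer to E: 4 of 5.

E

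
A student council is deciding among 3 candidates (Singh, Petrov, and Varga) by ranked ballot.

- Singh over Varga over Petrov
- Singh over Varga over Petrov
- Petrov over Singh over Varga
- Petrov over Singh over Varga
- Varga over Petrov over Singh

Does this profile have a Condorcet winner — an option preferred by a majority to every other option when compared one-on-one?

No

Head-to-head results (5 voters total):
Singh vs Petrov: Petrov wins 3–2.
Singh vs Varga: Singh wins 4–1.
Petrov vs Varga: Varga wins 3–2.
No candidate beats all others: Singh beats Varga beats Petrov beats Singh, a majority cycle.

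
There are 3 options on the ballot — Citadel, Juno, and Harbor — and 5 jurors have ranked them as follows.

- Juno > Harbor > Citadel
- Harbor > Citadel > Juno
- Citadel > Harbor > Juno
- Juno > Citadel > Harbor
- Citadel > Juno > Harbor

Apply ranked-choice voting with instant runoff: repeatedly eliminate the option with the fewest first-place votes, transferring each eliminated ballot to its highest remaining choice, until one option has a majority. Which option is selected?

Round 1: Citadel 2, Juno 2, Harbor 1. Harbor has the fewest and is eliminated.
Round 2: Citadel 3, Juno 2. Citadel has a majority.

Citadel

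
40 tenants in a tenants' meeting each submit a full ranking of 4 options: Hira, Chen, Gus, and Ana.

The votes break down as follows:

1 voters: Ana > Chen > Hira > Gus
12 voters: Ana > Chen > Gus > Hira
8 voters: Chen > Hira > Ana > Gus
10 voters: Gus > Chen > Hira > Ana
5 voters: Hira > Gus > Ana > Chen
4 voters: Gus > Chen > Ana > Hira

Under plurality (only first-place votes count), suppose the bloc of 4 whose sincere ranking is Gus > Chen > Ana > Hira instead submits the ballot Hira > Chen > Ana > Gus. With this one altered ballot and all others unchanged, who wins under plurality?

Ana

First-place totals with the altered ballot: Hira 9, Chen 8, Gus 10, Ana 13.
The switch changes the winner from Gus to Ana.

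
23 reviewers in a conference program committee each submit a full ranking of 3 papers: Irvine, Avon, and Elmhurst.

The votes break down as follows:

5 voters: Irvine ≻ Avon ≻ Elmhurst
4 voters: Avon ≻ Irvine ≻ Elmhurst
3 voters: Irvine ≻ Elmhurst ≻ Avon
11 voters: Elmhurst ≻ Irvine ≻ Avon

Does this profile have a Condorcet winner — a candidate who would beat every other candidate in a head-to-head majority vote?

Yes

Head-to-head results (23 voters total):
Irvine vs Avon: Irvine wins 19–4.
Irvine vs Elmhurst: Irvine wins 12–11.
Avon vs Elmhurst: Elmhurst wins 14–9.
Irvine beats each rival — Avon (19–4), Elmhurst (12–11) — so Irvine is the Condorcet winner.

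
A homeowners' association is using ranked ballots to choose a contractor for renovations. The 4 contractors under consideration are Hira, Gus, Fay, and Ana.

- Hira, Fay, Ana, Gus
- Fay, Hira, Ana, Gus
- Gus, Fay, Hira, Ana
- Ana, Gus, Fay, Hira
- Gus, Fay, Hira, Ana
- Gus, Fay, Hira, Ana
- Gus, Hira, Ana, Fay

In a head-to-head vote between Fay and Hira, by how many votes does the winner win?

Ballots ranking Fay above Hira: 5.
Ballots ranking Hira above Fay: 2.
Fay wins 5–2, a margin of 3.

3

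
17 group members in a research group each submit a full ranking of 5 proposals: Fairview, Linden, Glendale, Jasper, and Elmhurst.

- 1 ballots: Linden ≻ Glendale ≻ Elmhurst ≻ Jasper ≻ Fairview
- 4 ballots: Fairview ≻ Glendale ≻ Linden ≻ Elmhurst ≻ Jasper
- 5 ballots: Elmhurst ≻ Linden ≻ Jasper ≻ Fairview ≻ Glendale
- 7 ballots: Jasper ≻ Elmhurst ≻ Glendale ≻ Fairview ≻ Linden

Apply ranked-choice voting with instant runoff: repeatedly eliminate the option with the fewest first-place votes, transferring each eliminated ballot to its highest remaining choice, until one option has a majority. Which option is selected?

Round 1: Jasper 7, Elmhurst 5, Fairview 4, Linden 1, Glendale 0. Glendale has the fewest and is eliminated.
Round 2: Jasper 7, Elmhurst 5, Fairview 4, Linden 1. Linden has the fewest and is eliminated.
Round 3: Jasper 7, Elmhurst 6, Fairview 4. Fairview has the fewest and is eliminated.
Round 4: Elmhurst 10, Jasper 7. Elmhurst has a majority.

Elmhurst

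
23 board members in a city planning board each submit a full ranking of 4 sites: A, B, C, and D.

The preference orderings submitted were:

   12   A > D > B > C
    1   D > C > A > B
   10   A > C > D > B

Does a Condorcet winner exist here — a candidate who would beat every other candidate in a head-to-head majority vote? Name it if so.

A

Head-to-head results (23 voters total):
A vs B: A wins 23–0.
A vs C: A wins 22–1.
A vs D: A wins 22–1.
B vs C: B wins 12–11.
B vs D: D wins 23–0.
C vs D: D wins 13–10.
A beats each rival — B (23–0), C (22–1), D (22–1) — so A is the Condorcet winner.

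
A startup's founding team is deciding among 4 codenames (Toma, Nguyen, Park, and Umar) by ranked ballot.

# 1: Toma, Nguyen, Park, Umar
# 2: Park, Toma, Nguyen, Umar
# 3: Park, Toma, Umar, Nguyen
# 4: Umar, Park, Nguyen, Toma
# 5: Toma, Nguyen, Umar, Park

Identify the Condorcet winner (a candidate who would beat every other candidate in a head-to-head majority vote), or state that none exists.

Park

Head-to-head results (5 voters total):
Toma vs Nguyen: Toma wins 4–1.
Toma vs Park: Park wins 3–2.
Toma vs Umar: Toma wins 4–1.
Nguyen vs Park: Park wins 3–2.
Nguyen vs Umar: Nguyen wins 3–2.
Park vs Umar: Park wins 3–2.
Park beats each rival — Toma (3–2), Nguyen (3–2), Umar (3–2) — so Park is the Condorcet winner.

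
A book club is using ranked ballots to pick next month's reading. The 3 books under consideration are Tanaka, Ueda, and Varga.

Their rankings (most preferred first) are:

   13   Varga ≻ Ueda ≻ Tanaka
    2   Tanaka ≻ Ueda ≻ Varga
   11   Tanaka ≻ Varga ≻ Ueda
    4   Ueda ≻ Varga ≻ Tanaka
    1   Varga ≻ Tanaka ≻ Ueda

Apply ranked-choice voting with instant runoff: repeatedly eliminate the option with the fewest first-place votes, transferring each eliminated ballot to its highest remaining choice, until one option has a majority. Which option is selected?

Round 1: Varga 14, Tanaka 13, Ueda 4. Ueda has the fewest and is eliminated.
Round 2: Varga 18, Tanaka 13. Varga has a majority.

Varga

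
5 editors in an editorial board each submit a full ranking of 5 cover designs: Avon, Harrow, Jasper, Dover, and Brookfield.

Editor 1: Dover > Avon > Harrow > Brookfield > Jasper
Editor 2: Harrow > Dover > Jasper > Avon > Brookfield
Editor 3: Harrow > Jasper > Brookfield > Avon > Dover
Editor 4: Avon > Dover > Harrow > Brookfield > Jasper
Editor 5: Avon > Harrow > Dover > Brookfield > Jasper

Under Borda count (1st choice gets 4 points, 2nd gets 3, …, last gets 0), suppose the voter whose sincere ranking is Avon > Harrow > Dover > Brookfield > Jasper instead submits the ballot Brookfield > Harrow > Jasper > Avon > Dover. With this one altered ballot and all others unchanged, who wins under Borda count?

Borda totals with the altered ballot: Avon 10, Harrow 15, Jasper 7, Dover 10, Brookfield 8.
The winner is unchanged: still Harrow.

Harrow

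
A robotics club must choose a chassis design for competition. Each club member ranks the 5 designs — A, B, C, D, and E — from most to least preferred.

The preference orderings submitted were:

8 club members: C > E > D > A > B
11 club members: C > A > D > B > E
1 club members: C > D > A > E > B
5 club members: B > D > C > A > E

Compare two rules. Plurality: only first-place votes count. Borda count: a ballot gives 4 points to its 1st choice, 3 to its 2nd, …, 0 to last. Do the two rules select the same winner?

Yes

Plurality first-place counts: A 0, B 5, C 20, D 0, E 0 → C.
Borda totals: A 48, B 31, C 90, D 56, E 25 → C.
The two rules agree on C.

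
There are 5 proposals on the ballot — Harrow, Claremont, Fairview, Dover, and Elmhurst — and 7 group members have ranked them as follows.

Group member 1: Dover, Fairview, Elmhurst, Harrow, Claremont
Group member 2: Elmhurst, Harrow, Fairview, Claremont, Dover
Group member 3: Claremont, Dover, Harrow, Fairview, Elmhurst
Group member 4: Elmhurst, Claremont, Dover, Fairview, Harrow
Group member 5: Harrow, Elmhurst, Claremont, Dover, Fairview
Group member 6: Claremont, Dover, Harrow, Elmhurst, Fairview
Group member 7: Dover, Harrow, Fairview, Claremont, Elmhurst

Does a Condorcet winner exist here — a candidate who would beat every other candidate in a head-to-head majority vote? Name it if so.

There is no Condorcet winner

Head-to-head results (7 voters total):
Harrow vs Claremont: Harrow wins 4–3.
Harrow vs Fairview: Harrow wins 5–2.
Harrow vs Dover: Dover wins 5–2.
Harrow vs Elmhurst: Harrow wins 4–3.
Claremont vs Fairview: Claremont wins 4–3.
Claremont vs Dover: Claremont wins 5–2.
Claremont vs Elmhurst: Elmhurst wins 4–3.
Fairview vs Dover: Dover wins 6–1.
Fairview vs Elmhurst: Elmhurst wins 4–3.
Dover vs Elmhurst: Dover wins 4–3.
No candidate beats all others: Harrow beats Claremont beats Dover beats Harrow, a majority cycle.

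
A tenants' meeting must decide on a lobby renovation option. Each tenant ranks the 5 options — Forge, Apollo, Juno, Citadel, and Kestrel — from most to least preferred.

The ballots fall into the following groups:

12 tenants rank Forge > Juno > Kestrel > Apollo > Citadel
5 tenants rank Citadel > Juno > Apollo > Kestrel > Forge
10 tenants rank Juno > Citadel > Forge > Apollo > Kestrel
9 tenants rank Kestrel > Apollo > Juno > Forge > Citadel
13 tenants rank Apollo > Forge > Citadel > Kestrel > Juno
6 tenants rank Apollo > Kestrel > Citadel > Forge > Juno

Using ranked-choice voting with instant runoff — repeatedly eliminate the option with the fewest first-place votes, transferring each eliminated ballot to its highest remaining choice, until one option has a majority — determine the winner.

Apollo

Round 1: Apollo 19, Forge 12, Juno 10, Kestrel 9, Citadel 5. Citadel has the fewest and is eliminated.
Round 2: Apollo 19, Juno 15, Forge 12, Kestrel 9. Kestrel has the fewest and is eliminated.
Round 3: Apollo 28, Juno 15, Forge 12. Apollo has a majority.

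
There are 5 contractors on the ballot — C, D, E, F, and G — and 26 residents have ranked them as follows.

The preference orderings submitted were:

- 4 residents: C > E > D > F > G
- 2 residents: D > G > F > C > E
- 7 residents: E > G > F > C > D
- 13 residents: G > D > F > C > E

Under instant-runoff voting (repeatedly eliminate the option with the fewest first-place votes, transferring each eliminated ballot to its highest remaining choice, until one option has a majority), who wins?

G

Round 1: G 13, E 7, C 4, D 2, F 0. F has the fewest and is eliminated.
Round 2: G 13, E 7, C 4, D 2. D has the fewest and is eliminated.
Round 3: G 15, E 7, C 4. G has a majority.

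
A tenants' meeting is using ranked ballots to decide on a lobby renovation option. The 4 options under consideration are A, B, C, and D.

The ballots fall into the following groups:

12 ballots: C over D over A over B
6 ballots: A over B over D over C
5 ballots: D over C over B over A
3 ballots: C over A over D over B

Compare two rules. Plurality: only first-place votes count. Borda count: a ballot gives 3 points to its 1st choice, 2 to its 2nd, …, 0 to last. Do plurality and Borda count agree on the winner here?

Yes

Plurality first-place counts: A 6, B 0, C 15, D 5 → C.
Borda totals: A 36, B 17, C 55, D 48 → C.
The two rules agree on C.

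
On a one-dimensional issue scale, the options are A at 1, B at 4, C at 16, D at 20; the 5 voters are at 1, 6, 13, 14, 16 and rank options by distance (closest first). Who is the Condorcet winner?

C

With single-peaked preferences on a line, the Condorcet winner is the candidate closest to the median voter.
The median voter (position 13) is closest to C at 16.
Check: C vs B — voters closer to C: 3 of 5.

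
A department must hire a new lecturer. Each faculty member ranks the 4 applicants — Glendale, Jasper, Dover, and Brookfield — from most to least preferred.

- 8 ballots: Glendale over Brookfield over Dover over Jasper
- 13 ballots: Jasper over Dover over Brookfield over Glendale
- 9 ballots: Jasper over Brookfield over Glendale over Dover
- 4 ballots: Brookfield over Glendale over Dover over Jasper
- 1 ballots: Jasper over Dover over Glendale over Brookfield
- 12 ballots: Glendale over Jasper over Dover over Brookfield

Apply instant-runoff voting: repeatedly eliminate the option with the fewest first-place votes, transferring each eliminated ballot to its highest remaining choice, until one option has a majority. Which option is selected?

Glendale

Round 1: Jasper 23, Glendale 20, Brookfield 4, Dover 0. Dover has the fewest and is eliminated.
Round 2: Jasper 23, Glendale 20, Brookfield 4. Brookfield has the fewest and is eliminated.
Round 3: Glendale 24, Jasper 23. Glendale has a majority.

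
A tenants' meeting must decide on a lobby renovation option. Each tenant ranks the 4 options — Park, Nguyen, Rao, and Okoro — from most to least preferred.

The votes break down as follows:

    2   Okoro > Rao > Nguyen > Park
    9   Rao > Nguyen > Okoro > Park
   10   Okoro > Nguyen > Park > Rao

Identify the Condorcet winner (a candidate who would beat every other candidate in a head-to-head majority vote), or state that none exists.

Okoro

Head-to-head results (21 voters total):
Park vs Nguyen: Nguyen wins 21–0.
Park vs Rao: Rao wins 11–10.
Park vs Okoro: Okoro wins 21–0.
Nguyen vs Rao: Rao wins 11–10.
Nguyen vs Okoro: Okoro wins 12–9.
Rao vs Okoro: Okoro wins 12–9.
Okoro beats each rival — Park (21–0), Nguyen (12–9), Rao (12–9) — so Okoro is the Condorcet winner.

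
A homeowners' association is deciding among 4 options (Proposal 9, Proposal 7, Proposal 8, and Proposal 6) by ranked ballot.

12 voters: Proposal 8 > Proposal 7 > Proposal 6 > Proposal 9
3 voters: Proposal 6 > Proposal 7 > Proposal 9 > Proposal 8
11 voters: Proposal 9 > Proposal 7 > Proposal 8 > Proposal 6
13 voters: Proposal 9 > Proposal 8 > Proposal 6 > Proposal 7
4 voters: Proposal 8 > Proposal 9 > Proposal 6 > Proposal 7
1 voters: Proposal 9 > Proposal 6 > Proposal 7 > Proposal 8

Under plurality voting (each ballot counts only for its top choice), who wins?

First-place vote totals:
  Proposal 9: 25
  Proposal 7: 0
  Proposal 8: 16
  Proposal 6: 3
Proposal 9 has the most first-place votes.

Proposal 9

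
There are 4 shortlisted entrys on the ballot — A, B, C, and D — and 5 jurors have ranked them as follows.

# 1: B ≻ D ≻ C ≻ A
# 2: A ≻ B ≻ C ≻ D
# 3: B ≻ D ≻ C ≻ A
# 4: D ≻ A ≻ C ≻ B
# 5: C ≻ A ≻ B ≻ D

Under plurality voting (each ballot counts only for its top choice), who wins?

First-place vote totals:
  A: 1
  B: 2
  C: 1
  D: 1
B has the most first-place votes.

B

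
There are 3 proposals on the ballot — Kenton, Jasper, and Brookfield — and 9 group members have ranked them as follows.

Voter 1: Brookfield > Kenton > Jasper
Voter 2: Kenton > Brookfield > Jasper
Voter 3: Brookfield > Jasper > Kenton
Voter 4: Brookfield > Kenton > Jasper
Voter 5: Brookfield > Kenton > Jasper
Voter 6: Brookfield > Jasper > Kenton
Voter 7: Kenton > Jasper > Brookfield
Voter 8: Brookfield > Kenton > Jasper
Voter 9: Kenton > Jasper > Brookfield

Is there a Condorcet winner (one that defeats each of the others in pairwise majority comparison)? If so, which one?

Head-to-head results (9 voters total):
Kenton vs Jasper: Kenton wins 7–2.
Kenton vs Brookfield: Brookfield wins 6–3.
Jasper vs Brookfield: Brookfield wins 7–2.
Brookfield beats each rival — Kenton (6–3), Jasper (7–2) — so Brookfield is the Condorcet winner.

Brookfield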